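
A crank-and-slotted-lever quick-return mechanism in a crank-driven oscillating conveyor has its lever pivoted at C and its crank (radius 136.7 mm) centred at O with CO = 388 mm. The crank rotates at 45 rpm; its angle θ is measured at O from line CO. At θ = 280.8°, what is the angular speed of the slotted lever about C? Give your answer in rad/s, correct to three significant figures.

0.713

ω = 4.712 rad/s (from 45 rpm).
Crank pin A relative to C: A = (d + r cosθ, r sinθ); lever angle φ = atan2(r sinθ, d + r cosθ).
Differentiating tanφ: φ̇ = rω(d cosθ + r)/(d² + r² + 2dr cosθ).
d² + r² + 2dr cosθ = |CA|² = 0.189108 m²;  d cosθ + r = +0.2094 m.
|ω_lever| = |0.1367·4.712·+0.2094| / 0.189108 = 0.71332 rad/s.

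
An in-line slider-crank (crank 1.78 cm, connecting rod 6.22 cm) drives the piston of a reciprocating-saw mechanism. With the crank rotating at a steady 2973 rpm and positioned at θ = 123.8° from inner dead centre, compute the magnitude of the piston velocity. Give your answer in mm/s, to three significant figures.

3850

ω = 2π·2973/60 = 311.3 rad/s
For an in-line slider-crank, x = r cosθ + √(L² − r² sin²θ), so v = −rω sinθ·[1 + r cosθ/√(L² − r² sin²θ)].
With r = 0.0178 m, L = 0.0622 m, θ = 123.8°: √(L² − r² sin²θ) = 0.060416 m.
v = −0.0178·311.3·0.83098·[1 + 0.0178·-0.55630/0.060416] = -3.8503 m/s.
|v| = 3.8503 m/s = 3850.3 mm/s.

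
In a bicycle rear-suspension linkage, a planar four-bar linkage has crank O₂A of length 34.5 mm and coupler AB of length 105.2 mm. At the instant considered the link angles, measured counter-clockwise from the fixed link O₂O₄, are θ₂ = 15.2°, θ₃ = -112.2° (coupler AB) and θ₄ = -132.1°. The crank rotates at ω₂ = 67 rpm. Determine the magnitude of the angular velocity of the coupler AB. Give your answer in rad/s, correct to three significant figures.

ω₂ = 7.016 rad/s (from 67 rpm).
Differentiating the loop-closure r₂e^{iθ₂}+r₃e^{iθ₃}=r₁+r₄e^{iθ₄} gives r₂ω₂e^{iθ₂}+r₃ω₃e^{iθ₃}=r₄ω₄e^{iθ₄}.
Eliminating the other unknown: ω₃ = r₂ω₂ sin(θ₄−θ₂) / [r₃ sin(θ₃−θ₄)].
Numerator sine = -0.54024; denominator sine = +0.34038.
Result = 0.0345·7.016·(-0.54024) / (0.1052·(+0.34038)) = -3.652 rad/s; magnitude 3.652 rad/s.

3.65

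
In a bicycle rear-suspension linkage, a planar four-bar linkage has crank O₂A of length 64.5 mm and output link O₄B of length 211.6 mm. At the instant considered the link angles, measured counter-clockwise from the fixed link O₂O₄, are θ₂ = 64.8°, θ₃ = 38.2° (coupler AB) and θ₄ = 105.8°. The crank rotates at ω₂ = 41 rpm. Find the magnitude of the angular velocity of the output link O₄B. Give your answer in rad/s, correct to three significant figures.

ω₂ = 4.294 rad/s (from 41 rpm).
Differentiating the loop-closure r₂e^{iθ₂}+r₃e^{iθ₃}=r₁+r₄e^{iθ₄} gives r₂ω₂e^{iθ₂}+r₃ω₃e^{iθ₃}=r₄ω₄e^{iθ₄}.
Eliminating the other unknown: ω₄ = r₂ω₂ sin(θ₂−θ₃) / [r₄ sin(θ₄−θ₃)].
Numerator sine = +0.44776; denominator sine = +0.92455.
Result = 0.0645·4.294·(+0.44776) / (0.2116·(+0.92455)) = +0.63383 rad/s; magnitude 0.63383 rad/s.

0.634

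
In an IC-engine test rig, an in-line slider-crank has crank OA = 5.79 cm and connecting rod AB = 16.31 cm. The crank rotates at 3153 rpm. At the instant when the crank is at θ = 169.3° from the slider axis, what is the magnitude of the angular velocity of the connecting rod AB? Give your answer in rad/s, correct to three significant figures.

ω = 330.2 rad/s (converted from 3153 rpm).
The rod makes angle φ with the slider axis where L sinφ = r sinθ; differentiating, L cosφ·φ̇ = r ω cosθ.
L cosφ = √(L² − r² sin²θ) = 0.16275 m.
|ω_rod| = r ω |cosθ| / √(L² − r² sin²θ) = 0.0579·330.2·0.98261/0.16275 = 115.43 rad/s.

115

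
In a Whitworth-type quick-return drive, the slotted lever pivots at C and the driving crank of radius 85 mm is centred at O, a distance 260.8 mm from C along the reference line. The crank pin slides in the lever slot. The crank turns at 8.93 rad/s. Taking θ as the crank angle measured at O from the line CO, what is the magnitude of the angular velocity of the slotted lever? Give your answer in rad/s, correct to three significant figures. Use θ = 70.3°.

ω = 8.93 rad/s
Crank pin A relative to C: A = (d + r cosθ, r sinθ); lever angle φ = atan2(r sinθ, d + r cosθ).
Differentiating tanφ: φ̇ = rω(d cosθ + r)/(d² + r² + 2dr cosθ).
d² + r² + 2dr cosθ = |CA|² = 0.0901871 m²;  d cosθ + r = +0.17291 m.
|ω_lever| = |0.085·8.93·+0.17291| / 0.0901871 = 1.4553 rad/s.

1.46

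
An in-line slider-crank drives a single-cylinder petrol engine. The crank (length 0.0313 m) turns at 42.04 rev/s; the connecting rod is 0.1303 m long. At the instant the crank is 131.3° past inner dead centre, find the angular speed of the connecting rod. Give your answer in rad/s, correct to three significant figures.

42.6

ω = 264.1 rad/s (converted from 42.04 rev/s).
The rod makes angle φ with the slider axis where L sinφ = r sinθ; differentiating, L cosφ·φ̇ = r ω cosθ.
L cosφ = √(L² − r² sin²θ) = 0.12816 m.
|ω_rod| = r ω |cosθ| / √(L² − r² sin²θ) = 0.0313·264.1·0.66000/0.12816 = 42.577 rad/s.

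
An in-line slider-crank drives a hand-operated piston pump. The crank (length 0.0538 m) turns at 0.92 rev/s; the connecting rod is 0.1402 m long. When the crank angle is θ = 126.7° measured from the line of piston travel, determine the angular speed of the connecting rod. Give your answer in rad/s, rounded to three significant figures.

1.39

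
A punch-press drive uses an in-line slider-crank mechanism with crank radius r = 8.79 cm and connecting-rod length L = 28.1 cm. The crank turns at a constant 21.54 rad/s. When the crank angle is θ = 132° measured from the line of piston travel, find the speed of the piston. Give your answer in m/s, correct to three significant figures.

1.10

ω = 21.54 rad/s
For an in-line slider-crank, x = r cosθ + √(L² − r² sin²θ), so v = −rω sinθ·[1 + r cosθ/√(L² − r² sin²θ)].
With r = 0.0879 m, L = 0.281 m, θ = 132°: √(L² − r² sin²θ) = 0.2733 m.
v = −0.0879·21.54·0.74314·[1 + 0.0879·-0.66913/0.2733] = -1.1042 m/s.
|v| = 1.1042 m/s.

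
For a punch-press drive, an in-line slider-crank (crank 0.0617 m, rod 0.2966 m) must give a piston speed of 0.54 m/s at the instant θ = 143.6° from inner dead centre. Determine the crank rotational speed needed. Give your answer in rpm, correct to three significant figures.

169

For an in-line slider-crank, |v_piston| = rω|sinθ|·[1 + r cosθ/√(L² − r² sin²θ)].
With r = 0.0617 m, L = 0.2966 m, θ = 143.6°: the bracketed kinematic factor |dx/dθ| = 0.030436 m.
ω = v/|dx/dθ| = 0.54/0.030436 = 17.742 rad/s.
N = 60ω/(2π) = 169.42 rpm.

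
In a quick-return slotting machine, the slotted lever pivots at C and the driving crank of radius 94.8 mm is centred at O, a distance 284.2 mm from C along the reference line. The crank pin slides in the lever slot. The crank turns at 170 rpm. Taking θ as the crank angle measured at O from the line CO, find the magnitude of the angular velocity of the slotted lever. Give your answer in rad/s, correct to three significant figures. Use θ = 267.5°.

1.59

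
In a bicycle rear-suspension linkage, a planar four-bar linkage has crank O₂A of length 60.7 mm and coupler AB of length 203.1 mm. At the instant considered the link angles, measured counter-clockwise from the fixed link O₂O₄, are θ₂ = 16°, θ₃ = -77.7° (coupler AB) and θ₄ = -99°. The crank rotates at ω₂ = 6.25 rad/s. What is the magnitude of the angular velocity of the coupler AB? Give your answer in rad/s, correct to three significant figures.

4.66

ω₂ = 6.25 rad/s
Differentiating the loop-closure r₂e^{iθ₂}+r₃e^{iθ₃}=r₁+r₄e^{iθ₄} gives r₂ω₂e^{iθ₂}+r₃ω₃e^{iθ₃}=r₄ω₄e^{iθ₄}.
Eliminating the other unknown: ω₃ = r₂ω₂ sin(θ₄−θ₂) / [r₃ sin(θ₃−θ₄)].
Numerator sine = -0.90631; denominator sine = +0.36325.
Result = 0.0607·6.25·(-0.90631) / (0.2031·(+0.36325)) = -4.6604 rad/s; magnitude 4.6604 rad/s.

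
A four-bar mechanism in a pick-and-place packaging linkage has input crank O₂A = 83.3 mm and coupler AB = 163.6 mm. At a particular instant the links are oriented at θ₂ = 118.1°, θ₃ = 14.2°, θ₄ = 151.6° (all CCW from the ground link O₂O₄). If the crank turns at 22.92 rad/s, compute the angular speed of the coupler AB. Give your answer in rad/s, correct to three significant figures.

ω₂ = 22.92 rad/s
Differentiating the loop-closure r₂e^{iθ₂}+r₃e^{iθ₃}=r₁+r₄e^{iθ₄} gives r₂ω₂e^{iθ₂}+r₃ω₃e^{iθ₃}=r₄ω₄e^{iθ₄}.
Eliminating the other unknown: ω₃ = r₂ω₂ sin(θ₄−θ₂) / [r₃ sin(θ₃−θ₄)].
Numerator sine = +0.55194; denominator sine = -0.67688.
Result = 0.0833·22.92·(+0.55194) / (0.1636·(-0.67688)) = -9.5161 rad/s; magnitude 9.5161 rad/s.

9.52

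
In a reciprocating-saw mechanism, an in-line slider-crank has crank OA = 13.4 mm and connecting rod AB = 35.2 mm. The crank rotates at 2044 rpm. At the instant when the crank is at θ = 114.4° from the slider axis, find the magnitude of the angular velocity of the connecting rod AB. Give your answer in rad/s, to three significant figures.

35.9

ω = 214 rad/s (converted from 2044 rpm).
The rod makes angle φ with the slider axis where L sinφ = r sinθ; differentiating, L cosφ·φ̇ = r ω cosθ.
L cosφ = √(L² − r² sin²θ) = 0.033017 m.
|ω_rod| = r ω |cosθ| / √(L² − r² sin²θ) = 0.0134·214·0.41310/0.033017 = 35.887 rad/s.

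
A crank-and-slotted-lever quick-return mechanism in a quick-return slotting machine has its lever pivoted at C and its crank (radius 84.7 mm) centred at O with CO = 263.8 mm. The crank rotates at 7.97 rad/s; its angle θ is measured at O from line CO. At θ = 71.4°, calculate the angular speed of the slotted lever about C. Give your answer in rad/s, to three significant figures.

1.25

ω = 7.97 rad/s
Crank pin A relative to C: A = (d + r cosθ, r sinθ); lever angle φ = atan2(r sinθ, d + r cosθ).
Differentiating tanφ: φ̇ = rω(d cosθ + r)/(d² + r² + 2dr cosθ).
d² + r² + 2dr cosθ = |CA|² = 0.0910181 m²;  d cosθ + r = +0.16884 m.
|ω_lever| = |0.0847·7.97·+0.16884| / 0.0910181 = 1.2523 rad/s.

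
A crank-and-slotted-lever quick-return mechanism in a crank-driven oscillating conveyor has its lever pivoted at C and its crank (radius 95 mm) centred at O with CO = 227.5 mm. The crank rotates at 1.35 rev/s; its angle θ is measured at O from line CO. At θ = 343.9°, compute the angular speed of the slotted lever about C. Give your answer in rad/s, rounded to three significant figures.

2.47

ω = 8.482 rad/s (from 1.35 rev/s).
Crank pin A relative to C: A = (d + r cosθ, r sinθ); lever angle φ = atan2(r sinθ, d + r cosθ).
Differentiating tanφ: φ̇ = rω(d cosθ + r)/(d² + r² + 2dr cosθ).
d² + r² + 2dr cosθ = |CA|² = 0.102311 m²;  d cosθ + r = +0.31358 m.
|ω_lever| = |0.095·8.482·+0.31358| / 0.102311 = 2.4698 rad/s.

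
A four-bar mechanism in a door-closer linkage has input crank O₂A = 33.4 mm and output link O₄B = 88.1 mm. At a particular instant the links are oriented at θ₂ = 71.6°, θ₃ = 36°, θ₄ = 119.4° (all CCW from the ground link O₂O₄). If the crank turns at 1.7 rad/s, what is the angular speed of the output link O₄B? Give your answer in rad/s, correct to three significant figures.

ω₂ = 1.7 rad/s
Differentiating the loop-closure r₂e^{iθ₂}+r₃e^{iθ₃}=r₁+r₄e^{iθ₄} gives r₂ω₂e^{iθ₂}+r₃ω₃e^{iθ₃}=r₄ω₄e^{iθ₄}.
Eliminating the other unknown: ω₄ = r₂ω₂ sin(θ₂−θ₃) / [r₄ sin(θ₄−θ₃)].
Numerator sine = +0.58212; denominator sine = +0.99337.
Result = 0.0334·1.7·(+0.58212) / (0.0881·(+0.99337)) = +0.37768 rad/s; magnitude 0.37768 rad/s.

0.378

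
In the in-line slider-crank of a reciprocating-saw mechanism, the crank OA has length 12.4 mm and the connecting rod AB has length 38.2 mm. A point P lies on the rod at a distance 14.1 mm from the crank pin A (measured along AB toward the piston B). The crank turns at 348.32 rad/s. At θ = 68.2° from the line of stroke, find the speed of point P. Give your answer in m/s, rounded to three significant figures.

ω = 348.3 rad/s.  Crank-pin speed |V_A| = rω = 4.3192 m/s, perpendicular to OA.
Rod angle: sinφ = −(r/L) sinθ ⇒ φ = -17.541°; ω_rod = −rω cosθ/√(L²−r²sin²θ) = -44.037 rad/s.
V_P = V_A + ω_rod × AP, with AP = 0.0141 m along the rod.
Components: V_Px = −rω sinθ − a·ω_rod·sinφ = -4.1974 m/s;  V_Py = rω cosθ + a·ω_rod·cosφ = +1.0119 m/s.
|V_P| = √(V_Px² + V_Py²) = 4.3177 m/s.

4.32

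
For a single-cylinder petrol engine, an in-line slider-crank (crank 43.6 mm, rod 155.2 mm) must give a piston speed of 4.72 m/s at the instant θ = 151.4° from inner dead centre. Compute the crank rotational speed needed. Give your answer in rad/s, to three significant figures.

301

For an in-line slider-crank, |v_piston| = rω|sinθ|·[1 + r cosθ/√(L² − r² sin²θ)].
With r = 0.0436 m, L = 0.1552 m, θ = 151.4°: the bracketed kinematic factor |dx/dθ| = 0.015676 m.
ω = v/|dx/dθ| = 4.72/0.015676 = 301.1 rad/s.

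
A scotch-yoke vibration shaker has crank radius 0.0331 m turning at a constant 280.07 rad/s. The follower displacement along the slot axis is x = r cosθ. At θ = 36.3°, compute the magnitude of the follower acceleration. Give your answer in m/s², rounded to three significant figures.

2090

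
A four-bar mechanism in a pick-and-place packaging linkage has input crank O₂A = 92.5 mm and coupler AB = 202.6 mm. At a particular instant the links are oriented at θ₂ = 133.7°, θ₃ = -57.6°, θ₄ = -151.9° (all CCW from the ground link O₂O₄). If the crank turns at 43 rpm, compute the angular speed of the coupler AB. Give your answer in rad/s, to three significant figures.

1.99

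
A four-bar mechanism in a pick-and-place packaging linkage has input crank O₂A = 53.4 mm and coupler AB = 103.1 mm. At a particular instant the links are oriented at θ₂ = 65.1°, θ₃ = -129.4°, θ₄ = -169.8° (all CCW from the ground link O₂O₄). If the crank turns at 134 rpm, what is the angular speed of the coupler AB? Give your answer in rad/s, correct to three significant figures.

ω₂ = 14.03 rad/s (from 134 rpm).
Differentiating the loop-closure r₂e^{iθ₂}+r₃e^{iθ₃}=r₁+r₄e^{iθ₄} gives r₂ω₂e^{iθ₂}+r₃ω₃e^{iθ₃}=r₄ω₄e^{iθ₄}.
Eliminating the other unknown: ω₃ = r₂ω₂ sin(θ₄−θ₂) / [r₃ sin(θ₃−θ₄)].
Numerator sine = +0.81815; denominator sine = +0.64812.
Result = 0.0534·14.03·(+0.81815) / (0.1031·(+0.64812)) = +9.1747 rad/s; magnitude 9.1747 rad/s.

9.17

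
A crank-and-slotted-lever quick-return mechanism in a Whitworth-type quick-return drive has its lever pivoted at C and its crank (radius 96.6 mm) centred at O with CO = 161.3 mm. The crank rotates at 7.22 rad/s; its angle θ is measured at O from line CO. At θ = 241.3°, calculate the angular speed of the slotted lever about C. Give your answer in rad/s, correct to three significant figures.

0.655

ω = 7.22 rad/s
Crank pin A relative to C: A = (d + r cosθ, r sinθ); lever angle φ = atan2(r sinθ, d + r cosθ).
Differentiating tanφ: φ̇ = rω(d cosθ + r)/(d² + r² + 2dr cosθ).
d² + r² + 2dr cosθ = |CA|² = 0.020384 m²;  d cosθ + r = +0.01914 m.
|ω_lever| = |0.0966·7.22·+0.01914| / 0.020384 = 0.65489 rad/s.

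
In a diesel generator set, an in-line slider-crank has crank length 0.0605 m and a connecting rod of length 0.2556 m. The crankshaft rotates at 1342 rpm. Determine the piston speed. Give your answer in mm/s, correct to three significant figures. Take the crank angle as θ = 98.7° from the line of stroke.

8090

ω = 2π·1342/60 = 140.5 rad/s
For an in-line slider-crank, x = r cosθ + √(L² − r² sin²θ), so v = −rω sinθ·[1 + r cosθ/√(L² − r² sin²θ)].
With r = 0.0605 m, L = 0.2556 m, θ = 98.7°: √(L² − r² sin²θ) = 0.24851 m.
v = −0.0605·140.5·0.98849·[1 + 0.0605·-0.15126/0.24851] = -8.095 m/s.
|v| = 8.095 m/s = 8095 mm/s.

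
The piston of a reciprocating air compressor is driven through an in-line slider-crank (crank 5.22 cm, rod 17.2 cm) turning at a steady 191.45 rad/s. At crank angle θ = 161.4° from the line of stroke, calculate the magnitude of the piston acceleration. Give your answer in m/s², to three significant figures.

ω = 191.4 rad/s
x(θ) = r cosθ + √(L² − r² sin²θ); with ω constant, a = ω²·d²x/dθ².
d²x/dθ² = −r cosθ − r²(cos2θ)/√u − r⁴ sin²2θ/(4u^{3/2}),  u = L² − r² sin²θ = 0.0293068 m².
Substituting r = 0.0522 m, L = 0.172 m, θ = 161.4°: d²x/dθ² = +0.03666 m.
a = ω²·d²x/dθ² = (191.4)²·(+0.03666) = +1343.7 m/s²;  |a| = 1343.7 m/s².

1340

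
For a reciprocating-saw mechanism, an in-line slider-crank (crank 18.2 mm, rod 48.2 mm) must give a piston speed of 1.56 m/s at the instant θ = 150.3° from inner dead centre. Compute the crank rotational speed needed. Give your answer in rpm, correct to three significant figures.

2480

For an in-line slider-crank, |v_piston| = rω|sinθ|·[1 + r cosθ/√(L² − r² sin²θ)].
With r = 0.0182 m, L = 0.0482 m, θ = 150.3°: the bracketed kinematic factor |dx/dθ| = 0.0060066 m.
ω = v/|dx/dθ| = 1.56/0.0060066 = 259.71 rad/s.
N = 60ω/(2π) = 2480.1 rpm.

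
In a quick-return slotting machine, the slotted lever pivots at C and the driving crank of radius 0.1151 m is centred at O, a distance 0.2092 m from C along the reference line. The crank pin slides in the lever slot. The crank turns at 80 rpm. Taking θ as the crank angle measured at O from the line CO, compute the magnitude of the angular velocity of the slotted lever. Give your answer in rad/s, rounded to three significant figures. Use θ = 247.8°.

0.896

ω = 8.378 rad/s (from 80 rpm).
Crank pin A relative to C: A = (d + r cosθ, r sinθ); lever angle φ = atan2(r sinθ, d + r cosθ).
Differentiating tanφ: φ̇ = rω(d cosθ + r)/(d² + r² + 2dr cosθ).
d² + r² + 2dr cosθ = |CA|² = 0.0388167 m²;  d cosθ + r = +0.036056 m.
|ω_lever| = |0.1151·8.378·+0.036056| / 0.0388167 = 0.89567 rad/s.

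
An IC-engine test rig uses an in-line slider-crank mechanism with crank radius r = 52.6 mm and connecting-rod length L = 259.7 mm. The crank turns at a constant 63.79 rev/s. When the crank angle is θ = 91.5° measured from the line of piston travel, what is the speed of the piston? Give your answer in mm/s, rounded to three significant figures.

ω = 2π·63.8 = 400.8 rad/s
For an in-line slider-crank, x = r cosθ + √(L² − r² sin²θ), so v = −rω sinθ·[1 + r cosθ/√(L² − r² sin²θ)].
With r = 0.0526 m, L = 0.2597 m, θ = 91.5°: √(L² − r² sin²θ) = 0.25432 m.
v = −0.0526·400.8·0.99966·[1 + 0.0526·-0.02618/0.25432] = -20.961 m/s.
|v| = 20.961 m/s = 20961 mm/s.

21000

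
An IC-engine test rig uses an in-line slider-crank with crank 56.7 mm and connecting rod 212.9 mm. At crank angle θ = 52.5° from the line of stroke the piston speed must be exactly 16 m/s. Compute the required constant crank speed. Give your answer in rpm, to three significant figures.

2910

For an in-line slider-crank, |v_piston| = rω|sinθ|·[1 + r cosθ/√(L² − r² sin²θ)].
With r = 0.0567 m, L = 0.2129 m, θ = 52.5°: the bracketed kinematic factor |dx/dθ| = 0.052445 m.
ω = v/|dx/dθ| = 16/0.052445 = 305.08 rad/s.
N = 60ω/(2π) = 2913.3 rpm.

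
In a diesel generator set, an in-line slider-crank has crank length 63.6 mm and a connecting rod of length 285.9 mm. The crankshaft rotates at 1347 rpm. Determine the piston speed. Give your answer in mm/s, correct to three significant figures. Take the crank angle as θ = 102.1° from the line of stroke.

8350

ω = 2π·1347/60 = 141.1 rad/s
For an in-line slider-crank, x = r cosθ + √(L² − r² sin²θ), so v = −rω sinθ·[1 + r cosθ/√(L² − r² sin²θ)].
With r = 0.0636 m, L = 0.2859 m, θ = 102.1°: √(L² − r² sin²θ) = 0.27905 m.
v = −0.0636·141.1·0.97778·[1 + 0.0636·-0.20962/0.27905] = -8.3529 m/s.
|v| = 8.3529 m/s = 8352.9 mm/s.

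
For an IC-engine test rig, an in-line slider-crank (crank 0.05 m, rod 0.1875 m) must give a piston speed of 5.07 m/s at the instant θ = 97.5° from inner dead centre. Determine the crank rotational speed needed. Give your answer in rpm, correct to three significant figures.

1010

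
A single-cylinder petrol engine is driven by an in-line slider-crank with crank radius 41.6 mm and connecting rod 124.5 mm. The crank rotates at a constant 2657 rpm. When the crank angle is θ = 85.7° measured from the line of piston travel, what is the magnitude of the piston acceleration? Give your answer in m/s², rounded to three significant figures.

ω = 2π·2657/60 = 278.2 rad/s
x(θ) = r cosθ + √(L² − r² sin²θ); with ω constant, a = ω²·d²x/dθ².
d²x/dθ² = −r cosθ − r²(cos2θ)/√u − r⁴ sin²2θ/(4u^{3/2}),  u = L² − r² sin²θ = 0.0137794 m².
Substituting r = 0.0416 m, L = 0.1245 m, θ = 85.7°: d²x/dθ² = +0.011447 m.
a = ω²·d²x/dθ² = (278.2)²·(+0.011447) = +886.22 m/s²;  |a| = 886.22 m/s².

886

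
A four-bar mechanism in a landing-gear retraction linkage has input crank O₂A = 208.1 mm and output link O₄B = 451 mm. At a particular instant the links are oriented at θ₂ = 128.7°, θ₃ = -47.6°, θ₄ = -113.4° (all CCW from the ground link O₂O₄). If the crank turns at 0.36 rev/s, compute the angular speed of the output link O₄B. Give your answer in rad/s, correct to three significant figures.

0.0738

ω₂ = 2.262 rad/s (from 0.36 rev/s).
Differentiating the loop-closure r₂e^{iθ₂}+r₃e^{iθ₃}=r₁+r₄e^{iθ₄} gives r₂ω₂e^{iθ₂}+r₃ω₃e^{iθ₃}=r₄ω₄e^{iθ₄}.
Eliminating the other unknown: ω₄ = r₂ω₂ sin(θ₂−θ₃) / [r₄ sin(θ₄−θ₃)].
Numerator sine = +0.06453; denominator sine = -0.91212.
Result = 0.2081·2.262·(+0.06453) / (0.451·(-0.91212)) = -0.073842 rad/s; magnitude 0.073842 rad/s.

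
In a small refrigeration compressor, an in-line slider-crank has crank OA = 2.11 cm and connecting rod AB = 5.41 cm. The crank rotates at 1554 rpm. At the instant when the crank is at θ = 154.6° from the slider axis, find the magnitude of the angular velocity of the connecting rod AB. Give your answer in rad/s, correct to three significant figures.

ω = 162.7 rad/s (converted from 1554 rpm).
The rod makes angle φ with the slider axis where L sinφ = r sinθ; differentiating, L cosφ·φ̇ = r ω cosθ.
L cosφ = √(L² − r² sin²θ) = 0.053338 m.
|ω_rod| = r ω |cosθ| / √(L² − r² sin²θ) = 0.0211·162.7·0.90334/0.053338 = 58.154 rad/s.

58.2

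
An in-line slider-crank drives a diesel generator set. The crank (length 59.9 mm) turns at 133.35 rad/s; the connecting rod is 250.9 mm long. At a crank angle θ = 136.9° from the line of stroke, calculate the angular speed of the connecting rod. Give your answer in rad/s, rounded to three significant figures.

23.6

ω = 133.3 rad/s
The rod makes angle φ with the slider axis where L sinφ = r sinθ; differentiating, L cosφ·φ̇ = r ω cosθ.
L cosφ = √(L² − r² sin²θ) = 0.24754 m.
|ω_rod| = r ω |cosθ| / √(L² − r² sin²θ) = 0.0599·133.3·0.73016/0.24754 = 23.561 rad/s.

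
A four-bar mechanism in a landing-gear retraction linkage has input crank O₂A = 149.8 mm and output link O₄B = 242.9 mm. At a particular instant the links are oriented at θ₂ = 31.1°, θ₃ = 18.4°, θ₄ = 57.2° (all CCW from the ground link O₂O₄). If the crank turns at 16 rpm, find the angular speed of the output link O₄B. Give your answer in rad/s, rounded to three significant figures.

ω₂ = 1.676 rad/s (from 16 rpm).
Differentiating the loop-closure r₂e^{iθ₂}+r₃e^{iθ₃}=r₁+r₄e^{iθ₄} gives r₂ω₂e^{iθ₂}+r₃ω₃e^{iθ₃}=r₄ω₄e^{iθ₄}.
Eliminating the other unknown: ω₄ = r₂ω₂ sin(θ₂−θ₃) / [r₄ sin(θ₄−θ₃)].
Numerator sine = +0.21985; denominator sine = +0.62660.
Result = 0.1498·1.676·(+0.21985) / (0.2429·(+0.62660)) = +0.36254 rad/s; magnitude 0.36254 rad/s.

0.363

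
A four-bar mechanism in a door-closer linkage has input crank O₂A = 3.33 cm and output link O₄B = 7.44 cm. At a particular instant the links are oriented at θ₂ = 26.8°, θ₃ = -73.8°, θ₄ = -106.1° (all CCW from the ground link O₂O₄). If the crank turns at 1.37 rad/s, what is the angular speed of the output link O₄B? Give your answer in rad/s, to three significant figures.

1.13

ω₂ = 1.37 rad/s
Differentiating the loop-closure r₂e^{iθ₂}+r₃e^{iθ₃}=r₁+r₄e^{iθ₄} gives r₂ω₂e^{iθ₂}+r₃ω₃e^{iθ₃}=r₄ω₄e^{iθ₄}.
Eliminating the other unknown: ω₄ = r₂ω₂ sin(θ₂−θ₃) / [r₄ sin(θ₄−θ₃)].
Numerator sine = +0.98294; denominator sine = -0.53435.
Result = 0.0333·1.37·(+0.98294) / (0.0744·(-0.53435)) = -1.1279 rad/s; magnitude 1.1279 rad/s.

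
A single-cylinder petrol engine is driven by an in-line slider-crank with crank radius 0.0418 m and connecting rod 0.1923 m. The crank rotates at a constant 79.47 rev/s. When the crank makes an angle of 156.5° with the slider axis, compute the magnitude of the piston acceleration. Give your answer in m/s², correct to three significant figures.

ω = 2π·79.5 = 499.3 rad/s
x(θ) = r cosθ + √(L² − r² sin²θ); with ω constant, a = ω²·d²x/dθ².
d²x/dθ² = −r cosθ − r²(cos2θ)/√u − r⁴ sin²2θ/(4u^{3/2}),  u = L² − r² sin²θ = 0.0367015 m².
Substituting r = 0.0418 m, L = 0.1923 m, θ = 156.5°: d²x/dθ² = +0.032055 m.
a = ω²·d²x/dθ² = (499.3)²·(+0.032055) = +7992.1 m/s²;  |a| = 7992.1 m/s².

7990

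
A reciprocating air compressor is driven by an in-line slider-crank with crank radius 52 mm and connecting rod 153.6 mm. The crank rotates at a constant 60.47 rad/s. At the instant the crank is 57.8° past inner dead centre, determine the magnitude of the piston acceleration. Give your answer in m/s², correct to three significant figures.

74.0

ω = 60.47 rad/s
x(θ) = r cosθ + √(L² − r² sin²θ); with ω constant, a = ω²·d²x/dθ².
d²x/dθ² = −r cosθ − r²(cos2θ)/√u − r⁴ sin²2θ/(4u^{3/2}),  u = L² − r² sin²θ = 0.0216568 m².
Substituting r = 0.052 m, L = 0.1536 m, θ = 57.8°: d²x/dθ² = -0.020237 m.
a = ω²·d²x/dθ² = (60.47)²·(-0.020237) = -73.998 m/s²;  |a| = 73.998 m/s².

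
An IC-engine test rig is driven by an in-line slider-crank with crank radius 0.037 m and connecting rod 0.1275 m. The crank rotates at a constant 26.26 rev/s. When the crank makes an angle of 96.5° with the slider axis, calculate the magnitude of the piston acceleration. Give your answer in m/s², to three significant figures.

411

ω = 2π·26.3 = 165 rad/s
x(θ) = r cosθ + √(L² − r² sin²θ); with ω constant, a = ω²·d²x/dθ².
d²x/dθ² = −r cosθ − r²(cos2θ)/√u − r⁴ sin²2θ/(4u^{3/2}),  u = L² − r² sin²θ = 0.0149048 m².
Substituting r = 0.037 m, L = 0.1275 m, θ = 96.5°: d²x/dθ² = +0.015102 m.
a = ω²·d²x/dθ² = (165)²·(+0.015102) = +411.12 m/s²;  |a| = 411.12 m/s².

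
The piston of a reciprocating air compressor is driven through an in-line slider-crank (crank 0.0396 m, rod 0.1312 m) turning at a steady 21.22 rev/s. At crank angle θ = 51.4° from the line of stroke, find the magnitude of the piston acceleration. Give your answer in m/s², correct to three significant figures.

ω = 2π·21.2 = 133.3 rad/s
x(θ) = r cosθ + √(L² − r² sin²θ); with ω constant, a = ω²·d²x/dθ².
d²x/dθ² = −r cosθ − r²(cos2θ)/√u − r⁴ sin²2θ/(4u^{3/2}),  u = L² − r² sin²θ = 0.0162556 m².
Substituting r = 0.0396 m, L = 0.1312 m, θ = 51.4°: d²x/dθ² = -0.022263 m.
a = ω²·d²x/dθ² = (133.3)²·(-0.022263) = -395.76 m/s²;  |a| = 395.76 m/s².

396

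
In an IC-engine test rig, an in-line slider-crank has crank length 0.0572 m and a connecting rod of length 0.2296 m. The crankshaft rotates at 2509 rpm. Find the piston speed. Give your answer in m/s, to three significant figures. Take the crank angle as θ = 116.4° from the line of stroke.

ω = 2π·2509/60 = 262.7 rad/s
For an in-line slider-crank, x = r cosθ + √(L² − r² sin²θ), so v = −rω sinθ·[1 + r cosθ/√(L² − r² sin²θ)].
With r = 0.0572 m, L = 0.2296 m, θ = 116.4°: √(L² − r² sin²θ) = 0.22381 m.
v = −0.0572·262.7·0.89571·[1 + 0.0572·-0.44464/0.22381] = -11.932 m/s.
|v| = 11.932 m/s.

11.9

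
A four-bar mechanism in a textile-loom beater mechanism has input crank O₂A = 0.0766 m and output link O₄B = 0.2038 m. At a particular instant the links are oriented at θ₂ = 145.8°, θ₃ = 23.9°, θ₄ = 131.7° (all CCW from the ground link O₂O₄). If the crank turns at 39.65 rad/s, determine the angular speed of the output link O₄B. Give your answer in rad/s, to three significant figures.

ω₂ = 39.65 rad/s
Differentiating the loop-closure r₂e^{iθ₂}+r₃e^{iθ₃}=r₁+r₄e^{iθ₄} gives r₂ω₂e^{iθ₂}+r₃ω₃e^{iθ₃}=r₄ω₄e^{iθ₄}.
Eliminating the other unknown: ω₄ = r₂ω₂ sin(θ₂−θ₃) / [r₄ sin(θ₄−θ₃)].
Numerator sine = +0.84897; denominator sine = +0.95213.
Result = 0.0766·39.65·(+0.84897) / (0.2038·(+0.95213)) = +13.288 rad/s; magnitude 13.288 rad/s.

13.3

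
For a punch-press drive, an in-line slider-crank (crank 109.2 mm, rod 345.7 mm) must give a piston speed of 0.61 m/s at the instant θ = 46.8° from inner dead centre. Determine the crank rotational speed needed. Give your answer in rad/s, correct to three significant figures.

6.27

For an in-line slider-crank, |v_piston| = rω|sinθ|·[1 + r cosθ/√(L² − r² sin²θ)].
With r = 0.1092 m, L = 0.3457 m, θ = 46.8°: the bracketed kinematic factor |dx/dθ| = 0.097292 m.
ω = v/|dx/dθ| = 0.61/0.097292 = 6.2698 rad/s.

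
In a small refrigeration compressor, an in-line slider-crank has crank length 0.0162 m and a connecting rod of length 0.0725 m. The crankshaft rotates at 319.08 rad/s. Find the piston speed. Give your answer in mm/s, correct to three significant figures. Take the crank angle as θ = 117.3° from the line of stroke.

ω = 319.1 rad/s
For an in-line slider-crank, x = r cosθ + √(L² − r² sin²θ), so v = −rω sinθ·[1 + r cosθ/√(L² − r² sin²θ)].
With r = 0.0162 m, L = 0.0725 m, θ = 117.3°: √(L² − r² sin²θ) = 0.071056 m.
v = −0.0162·319.1·0.88862·[1 + 0.0162·-0.45865/0.071056] = -4.113 m/s.
|v| = 4.113 m/s = 4113 mm/s.

4110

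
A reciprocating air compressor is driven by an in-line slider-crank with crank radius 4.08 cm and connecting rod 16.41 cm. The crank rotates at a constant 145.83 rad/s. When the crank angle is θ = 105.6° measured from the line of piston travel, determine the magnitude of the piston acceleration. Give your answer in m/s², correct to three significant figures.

ω = 145.8 rad/s
x(θ) = r cosθ + √(L² − r² sin²θ); with ω constant, a = ω²·d²x/dθ².
d²x/dθ² = −r cosθ − r²(cos2θ)/√u − r⁴ sin²2θ/(4u^{3/2}),  u = L² − r² sin²θ = 0.0253846 m².
Substituting r = 0.0408 m, L = 0.1641 m, θ = 105.6°: d²x/dθ² = +0.019863 m.
a = ω²·d²x/dθ² = (145.8)²·(+0.019863) = +422.41 m/s²;  |a| = 422.41 m/s².

422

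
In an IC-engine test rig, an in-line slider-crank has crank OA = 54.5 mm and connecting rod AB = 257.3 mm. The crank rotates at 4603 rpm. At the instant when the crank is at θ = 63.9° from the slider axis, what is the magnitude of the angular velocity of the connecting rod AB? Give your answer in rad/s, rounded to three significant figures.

45.8

ω = 482 rad/s (converted from 4603 rpm).
The rod makes angle φ with the slider axis where L sinφ = r sinθ; differentiating, L cosφ·φ̇ = r ω cosθ.
L cosφ = √(L² − r² sin²θ) = 0.2526 m.
|ω_rod| = r ω |cosθ| / √(L² − r² sin²θ) = 0.0545·482·0.43994/0.2526 = 45.753 rad/s.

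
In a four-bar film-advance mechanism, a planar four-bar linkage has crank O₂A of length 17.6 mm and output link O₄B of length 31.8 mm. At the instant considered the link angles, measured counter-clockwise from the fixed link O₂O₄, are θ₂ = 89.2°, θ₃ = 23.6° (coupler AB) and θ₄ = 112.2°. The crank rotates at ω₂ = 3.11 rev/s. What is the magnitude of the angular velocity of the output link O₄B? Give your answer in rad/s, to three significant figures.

9.85

ω₂ = 19.54 rad/s (from 3.11 rev/s).
Differentiating the loop-closure r₂e^{iθ₂}+r₃e^{iθ₃}=r₁+r₄e^{iθ₄} gives r₂ω₂e^{iθ₂}+r₃ω₃e^{iθ₃}=r₄ω₄e^{iθ₄}.
Eliminating the other unknown: ω₄ = r₂ω₂ sin(θ₂−θ₃) / [r₄ sin(θ₄−θ₃)].
Numerator sine = +0.91068; denominator sine = +0.99970.
Result = 0.0176·19.54·(+0.91068) / (0.0318·(+0.99970)) = +9.852 rad/s; magnitude 9.852 rad/s.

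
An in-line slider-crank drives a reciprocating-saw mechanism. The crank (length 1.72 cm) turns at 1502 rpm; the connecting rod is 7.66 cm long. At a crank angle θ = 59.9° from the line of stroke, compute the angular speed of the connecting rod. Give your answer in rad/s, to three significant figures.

18.1

ω = 157.3 rad/s (converted from 1502 rpm).
The rod makes angle φ with the slider axis where L sinφ = r sinθ; differentiating, L cosφ·φ̇ = r ω cosθ.
L cosφ = √(L² − r² sin²θ) = 0.075141 m.
|ω_rod| = r ω |cosθ| / √(L² − r² sin²θ) = 0.0172·157.3·0.50151/0.075141 = 18.056 rad/s.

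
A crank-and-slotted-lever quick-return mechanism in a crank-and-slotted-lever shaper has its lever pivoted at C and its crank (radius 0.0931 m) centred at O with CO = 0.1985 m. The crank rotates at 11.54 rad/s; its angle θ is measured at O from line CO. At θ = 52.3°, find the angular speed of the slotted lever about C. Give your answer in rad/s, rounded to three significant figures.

3.26

ω = 11.54 rad/s
Crank pin A relative to C: A = (d + r cosθ, r sinθ); lever angle φ = atan2(r sinθ, d + r cosθ).
Differentiating tanφ: φ̇ = rω(d cosθ + r)/(d² + r² + 2dr cosθ).
d² + r² + 2dr cosθ = |CA|² = 0.0706723 m²;  d cosθ + r = +0.21449 m.
|ω_lever| = |0.0931·11.54·+0.21449| / 0.0706723 = 3.2607 rad/s.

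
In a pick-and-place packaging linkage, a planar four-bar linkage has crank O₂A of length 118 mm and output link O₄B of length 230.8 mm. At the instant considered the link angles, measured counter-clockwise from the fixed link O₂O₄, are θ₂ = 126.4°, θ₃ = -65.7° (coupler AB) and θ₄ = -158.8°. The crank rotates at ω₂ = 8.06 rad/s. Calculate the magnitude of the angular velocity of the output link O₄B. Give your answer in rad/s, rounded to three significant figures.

0.865

ω₂ = 8.06 rad/s
Differentiating the loop-closure r₂e^{iθ₂}+r₃e^{iθ₃}=r₁+r₄e^{iθ₄} gives r₂ω₂e^{iθ₂}+r₃ω₃e^{iθ₃}=r₄ω₄e^{iθ₄}.
Eliminating the other unknown: ω₄ = r₂ω₂ sin(θ₂−θ₃) / [r₄ sin(θ₄−θ₃)].
Numerator sine = -0.20962; denominator sine = -0.99854.
Result = 0.118·8.06·(-0.20962) / (0.2308·(-0.99854)) = +0.86506 rad/s; magnitude 0.86506 rad/s.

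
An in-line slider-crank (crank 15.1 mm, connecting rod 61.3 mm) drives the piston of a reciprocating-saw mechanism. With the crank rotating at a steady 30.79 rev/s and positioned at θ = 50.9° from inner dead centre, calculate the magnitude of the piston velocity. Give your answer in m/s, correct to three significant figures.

ω = 2π·30.8 = 193.5 rad/s
For an in-line slider-crank, x = r cosθ + √(L² − r² sin²θ), so v = −rω sinθ·[1 + r cosθ/√(L² − r² sin²θ)].
With r = 0.0151 m, L = 0.0613 m, θ = 50.9°: √(L² − r² sin²θ) = 0.06017 m.
v = −0.0151·193.5·0.77605·[1 + 0.0151·0.63068/0.06017] = -2.6258 m/s.
|v| = 2.6258 m/s.

2.63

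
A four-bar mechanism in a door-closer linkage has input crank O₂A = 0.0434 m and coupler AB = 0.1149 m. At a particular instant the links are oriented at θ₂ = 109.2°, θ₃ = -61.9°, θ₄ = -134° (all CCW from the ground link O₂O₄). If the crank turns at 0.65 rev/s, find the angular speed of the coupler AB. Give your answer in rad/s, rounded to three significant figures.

1.45

ω₂ = 4.084 rad/s (from 0.65 rev/s).
Differentiating the loop-closure r₂e^{iθ₂}+r₃e^{iθ₃}=r₁+r₄e^{iθ₄} gives r₂ω₂e^{iθ₂}+r₃ω₃e^{iθ₃}=r₄ω₄e^{iθ₄}.
Eliminating the other unknown: ω₃ = r₂ω₂ sin(θ₄−θ₂) / [r₃ sin(θ₃−θ₄)].
Numerator sine = +0.89259; denominator sine = +0.95159.
Result = 0.0434·4.084·(+0.89259) / (0.1149·(+0.95159)) = +1.447 rad/s; magnitude 1.447 rad/s.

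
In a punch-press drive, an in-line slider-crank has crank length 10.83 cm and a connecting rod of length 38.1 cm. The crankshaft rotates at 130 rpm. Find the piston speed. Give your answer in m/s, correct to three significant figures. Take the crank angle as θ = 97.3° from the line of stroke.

1.41

ω = 2π·130/60 = 13.61 rad/s
For an in-line slider-crank, x = r cosθ + √(L² − r² sin²θ), so v = −rω sinθ·[1 + r cosθ/√(L² − r² sin²θ)].
With r = 0.1083 m, L = 0.381 m, θ = 97.3°: √(L² − r² sin²θ) = 0.36554 m.
v = −0.1083·13.61·0.99189·[1 + 0.1083·-0.12706/0.36554] = -1.4073 m/s.
|v| = 1.4073 m/s.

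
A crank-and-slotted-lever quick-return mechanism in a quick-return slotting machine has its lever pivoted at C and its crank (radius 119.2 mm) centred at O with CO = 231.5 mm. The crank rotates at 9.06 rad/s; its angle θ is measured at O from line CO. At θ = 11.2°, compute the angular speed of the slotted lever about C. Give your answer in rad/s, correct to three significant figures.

3.07

ω = 9.06 rad/s
Crank pin A relative to C: A = (d + r cosθ, r sinθ); lever angle φ = atan2(r sinθ, d + r cosθ).
Differentiating tanφ: φ̇ = rω(d cosθ + r)/(d² + r² + 2dr cosθ).
d² + r² + 2dr cosθ = |CA|² = 0.121939 m²;  d cosθ + r = +0.34629 m.
|ω_lever| = |0.1192·9.06·+0.34629| / 0.121939 = 3.0669 rad/s.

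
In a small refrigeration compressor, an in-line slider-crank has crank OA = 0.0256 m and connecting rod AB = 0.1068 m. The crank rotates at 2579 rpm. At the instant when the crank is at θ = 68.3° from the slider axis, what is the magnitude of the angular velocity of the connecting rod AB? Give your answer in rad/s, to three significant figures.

24.6

ω = 270.1 rad/s (converted from 2579 rpm).
The rod makes angle φ with the slider axis where L sinφ = r sinθ; differentiating, L cosφ·φ̇ = r ω cosθ.
L cosφ = √(L² − r² sin²θ) = 0.10412 m.
|ω_rod| = r ω |cosθ| / √(L² − r² sin²θ) = 0.0256·270.1·0.36975/0.10412 = 24.553 rad/s.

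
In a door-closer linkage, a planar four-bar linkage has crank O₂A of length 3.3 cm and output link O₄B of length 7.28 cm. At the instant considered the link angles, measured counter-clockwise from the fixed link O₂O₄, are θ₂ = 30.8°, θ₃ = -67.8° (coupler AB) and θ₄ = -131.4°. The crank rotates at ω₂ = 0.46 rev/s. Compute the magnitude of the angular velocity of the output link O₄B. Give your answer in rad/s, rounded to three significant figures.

ω₂ = 2.89 rad/s (from 0.46 rev/s).
Differentiating the loop-closure r₂e^{iθ₂}+r₃e^{iθ₃}=r₁+r₄e^{iθ₄} gives r₂ω₂e^{iθ₂}+r₃ω₃e^{iθ₃}=r₄ω₄e^{iθ₄}.
Eliminating the other unknown: ω₄ = r₂ω₂ sin(θ₂−θ₃) / [r₄ sin(θ₄−θ₃)].
Numerator sine = +0.98876; denominator sine = -0.89571.
Result = 0.033·2.89·(+0.98876) / (0.0728·(-0.89571)) = -1.4462 rad/s; magnitude 1.4462 rad/s.

1.45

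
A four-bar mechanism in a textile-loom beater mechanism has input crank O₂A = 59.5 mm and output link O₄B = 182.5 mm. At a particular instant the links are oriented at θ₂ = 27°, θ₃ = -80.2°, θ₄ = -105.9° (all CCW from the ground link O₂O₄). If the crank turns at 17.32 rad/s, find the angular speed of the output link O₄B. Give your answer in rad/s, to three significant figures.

12.4

ω₂ = 17.32 rad/s
Differentiating the loop-closure r₂e^{iθ₂}+r₃e^{iθ₃}=r₁+r₄e^{iθ₄} gives r₂ω₂e^{iθ₂}+r₃ω₃e^{iθ₃}=r₄ω₄e^{iθ₄}.
Eliminating the other unknown: ω₄ = r₂ω₂ sin(θ₂−θ₃) / [r₄ sin(θ₄−θ₃)].
Numerator sine = +0.95528; denominator sine = -0.43366.
Result = 0.0595·17.32·(+0.95528) / (0.1825·(-0.43366)) = -12.439 rad/s; magnitude 12.439 rad/s.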